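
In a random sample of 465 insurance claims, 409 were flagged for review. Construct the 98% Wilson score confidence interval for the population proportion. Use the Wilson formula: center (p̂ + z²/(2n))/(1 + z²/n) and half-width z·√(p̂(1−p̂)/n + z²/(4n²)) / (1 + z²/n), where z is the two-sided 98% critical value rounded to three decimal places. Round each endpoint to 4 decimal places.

(0.8400, 0.9104)

p̂ = 409/465 = 0.87957; z = 2.326, so z² = 5.410276.
Denominator 1 + z²/n = 1 + 5.410276/465 = 1.011635.
Adjusted center: (0.87957 + z²/(2n))/1.011635 = 0.87520.
Radicand: p̂(1−p̂)/n + z²/(4n²) = 0.000227799 + 0.000006255 = 0.000234054.
Half-width = z·√(radicand)/denom = 2.326·0.015299/1.011635 = 0.03518.
So the interval runs from 0.8400 to 0.9104.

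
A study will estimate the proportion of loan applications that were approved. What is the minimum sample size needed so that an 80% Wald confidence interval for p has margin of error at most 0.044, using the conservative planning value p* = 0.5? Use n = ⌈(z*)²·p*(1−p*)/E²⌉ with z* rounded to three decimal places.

For 80% confidence, z* = 1.282.
p*(1−p*) = 0.2500.
Required n before rounding: 1.643524 × 0.2500 / 0.044² = 212.232.
⌈212.232⌉ = 213.

n = 213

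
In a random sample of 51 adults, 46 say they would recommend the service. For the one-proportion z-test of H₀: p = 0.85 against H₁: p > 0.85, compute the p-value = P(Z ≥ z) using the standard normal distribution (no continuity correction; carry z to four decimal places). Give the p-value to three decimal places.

p̂ = 46/51 = 0.90196.
Null standard error: √(0.85·0.15/51) = √0.002500000 = 0.050000.
Test statistic (full precision, shown to 4 dp): z = (46/51 − 0.85)/SE₀ ≈ 1.0392.
p-value = P(Z ≥ z) with z = 1.0392 → 0.149.

p-value = 0.149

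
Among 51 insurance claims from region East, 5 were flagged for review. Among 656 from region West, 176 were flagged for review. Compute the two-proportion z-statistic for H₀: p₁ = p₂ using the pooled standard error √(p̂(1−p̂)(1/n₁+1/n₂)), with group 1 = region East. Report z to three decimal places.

p̂₁ = 5/51 = 0.09804, p̂₂ = 176/656 = 0.26829.
Pooled p̂ = (5+176)/(51+656) = 181/707 = 0.25601.
Pooled SE = √[0.1904695·0.02113223] ≈ 0.063443.
z = -0.17025/0.063443 = -2.684.

z = -2.684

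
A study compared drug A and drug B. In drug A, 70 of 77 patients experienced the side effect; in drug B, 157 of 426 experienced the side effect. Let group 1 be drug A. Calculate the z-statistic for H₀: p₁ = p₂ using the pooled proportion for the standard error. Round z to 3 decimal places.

z = 8.772

p̂₁ = 70/77 = 0.90909, p̂₂ = 157/426 = 0.36854.
Pooled p̂ = (70+157)/(77+426) = 227/503 = 0.45129.
Pooled SE = √[0.2476276·0.01533443] ≈ 0.061622.
z = 0.54055/0.061622 = 8.772.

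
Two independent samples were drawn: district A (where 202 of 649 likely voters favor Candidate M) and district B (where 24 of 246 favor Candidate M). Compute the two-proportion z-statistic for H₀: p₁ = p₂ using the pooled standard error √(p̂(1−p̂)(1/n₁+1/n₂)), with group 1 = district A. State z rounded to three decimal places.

Sample proportions: p̂₁ = 202/649 = 0.31125 and p̂₂ = 24/246 = 0.09756.
Pooled p̂ = (202+24)/(649+246) = 226/895 = 0.25251.
Pooled SE = √[0.1887507·0.00560587] ≈ 0.032529.
z = (p̂₁ − p̂₂)/SE = (0.31125 − 0.09756)/0.032529 = 0.21369/0.032529 = 6.569.

z = 6.569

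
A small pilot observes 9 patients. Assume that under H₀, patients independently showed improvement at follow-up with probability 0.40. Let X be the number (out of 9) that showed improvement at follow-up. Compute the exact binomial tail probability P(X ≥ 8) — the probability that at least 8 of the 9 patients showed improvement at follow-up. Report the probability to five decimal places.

P = 0.00380

X is binomial with n = 9 and p = 0.40.
P(X ≥ 8) = C(9,8)·0.40^8·0.60^1 + C(9,9)·0.40^9·0.60^0.
= 0.003539 + 0.000262 = 0.00380.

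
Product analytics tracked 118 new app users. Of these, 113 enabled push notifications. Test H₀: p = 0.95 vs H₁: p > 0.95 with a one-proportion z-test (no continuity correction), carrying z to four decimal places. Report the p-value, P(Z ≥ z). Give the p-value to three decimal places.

With x = 113 successes in n = 118, p̂ = 0.95763.
Under H₀, SE = √(p₀(1−p₀)/n) = √(0.95·0.05/118) = √0.000402542 = 0.020063.
Test statistic (full precision, shown to 4 dp): z = (113/118 − 0.95)/SE₀ ≈ 0.3801.
p-value = P(Z ≥ z) with z = 0.3801 → 0.352.

p-value = 0.352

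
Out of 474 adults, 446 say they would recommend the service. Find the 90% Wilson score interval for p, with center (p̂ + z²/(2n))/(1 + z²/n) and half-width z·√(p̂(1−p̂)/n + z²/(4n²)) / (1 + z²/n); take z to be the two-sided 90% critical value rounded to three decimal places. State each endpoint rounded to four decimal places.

Here p̂ = 446/474 = 0.94093 and z = 1.645 (z² = 2.706025).
1 + z²/n = 1.005709.
Adjusted center: (0.94093 + z²/(2n))/1.005709 = 0.93843.
Radicand: p̂(1−p̂)/n + z²/(4n²) = 0.000117262 + 0.000003011 = 0.000120273.
Half-width = 1.645·√0.000120273/1.005709 = 0.01794.
So the interval runs from 0.9205 to 0.9564.

(0.9205, 0.9564)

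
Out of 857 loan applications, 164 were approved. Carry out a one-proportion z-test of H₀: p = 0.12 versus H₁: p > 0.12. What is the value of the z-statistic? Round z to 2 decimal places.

z = 6.43

With x = 164 successes in n = 857, p̂ = 0.19137.
Under H₀, SE = √(p₀(1−p₀)/n) = √(0.12·0.88/857) = √0.000123221 = 0.011100.
Test statistic: z = 0.07137/0.011100 = 6.43.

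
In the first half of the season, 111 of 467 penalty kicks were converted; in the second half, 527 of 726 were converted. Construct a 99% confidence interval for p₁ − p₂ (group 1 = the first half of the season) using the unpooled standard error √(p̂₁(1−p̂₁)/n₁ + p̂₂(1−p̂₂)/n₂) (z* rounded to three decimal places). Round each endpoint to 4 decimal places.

(-0.5545, -0.4219)

p̂₁ = 111/467 = 0.23769, p̂₂ = 527/726 = 0.72590; p̂₁ − p̂₂ = -0.48821.
Unpooled SE = √(p̂₁(1−p̂₁)/n₁ + p̂₂(1−p̂₂)/n₂) = √(0.000387992 + 0.000274065) = 0.025730.
z* = 2.576 at the 99% level. Margin = 2.576·0.025730 = 0.06628.
So the interval runs from -0.5545 to -0.4219.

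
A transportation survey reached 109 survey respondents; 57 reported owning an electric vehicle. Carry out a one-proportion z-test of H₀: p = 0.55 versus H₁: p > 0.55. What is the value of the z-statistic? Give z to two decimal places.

With x = 57 successes in n = 109, p̂ = 0.52294.
Under H₀, SE = √(p₀(1−p₀)/n) = √(0.55·0.45/109) = √0.002270642 = 0.047651.
z = (p̂ − p₀)/SE = (0.52294 − 0.55)/0.047651 = -0.57.

z = -0.57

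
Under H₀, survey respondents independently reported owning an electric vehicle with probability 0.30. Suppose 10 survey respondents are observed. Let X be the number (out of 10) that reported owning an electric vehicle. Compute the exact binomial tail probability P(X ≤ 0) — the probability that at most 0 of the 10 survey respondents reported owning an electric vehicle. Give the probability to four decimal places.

X ~ Binomial(n=10, p=0.30).
P(X ≤ 0) = C(10,0)·0.30^0·0.70^10.
= 0.028248 = 0.0282.

P = 0.0282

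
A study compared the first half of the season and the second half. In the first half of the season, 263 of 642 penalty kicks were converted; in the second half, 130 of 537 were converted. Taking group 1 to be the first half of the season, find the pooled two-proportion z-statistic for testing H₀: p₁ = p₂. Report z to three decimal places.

z = 6.079

Sample proportions: p̂₁ = 263/642 = 0.40966 and p̂₂ = 130/537 = 0.24209.
Pooled p̂ = (263+130)/(642+537) = 393/1179 = 0.33333.
SE = √[p̂(1−p̂)(1/n₁+1/n₂)] = √[0.33333·0.66667·(1/642+1/537)] ≈ 0.027567.
z = (p̂₁ − p̂₂)/SE = (0.40966 − 0.24209)/0.027567 = 0.16757/0.027567 = 6.079.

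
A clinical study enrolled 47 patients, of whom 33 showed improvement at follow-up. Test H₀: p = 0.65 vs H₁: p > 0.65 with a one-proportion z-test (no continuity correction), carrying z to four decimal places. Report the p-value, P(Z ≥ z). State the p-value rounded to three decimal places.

p̂ = 33/47 = 0.70213.
Under H₀, SE = √(p₀(1−p₀)/n) = √(0.65·0.35/47) = √0.004840426 = 0.069573.
Test statistic (full precision, shown to 4 dp): z = (33/47 − 0.65)/SE₀ ≈ 0.7492.
p-value = P(Z ≥ z) with z = 0.7492 → 0.227.

p-value = 0.227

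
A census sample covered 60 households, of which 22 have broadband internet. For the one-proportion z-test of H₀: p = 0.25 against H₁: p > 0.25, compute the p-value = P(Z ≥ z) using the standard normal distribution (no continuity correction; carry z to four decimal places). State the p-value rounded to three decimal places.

p-value = 0.018

p̂ = 22/60 = 0.36667.
Null standard error: √(0.25·0.75/60) = √0.003125000 = 0.055902.
Test statistic (full precision, shown to 4 dp): z = (22/60 − 0.25)/SE₀ ≈ 2.0870.
p-value = P(Z ≥ z) with z = 2.0870 → 0.018.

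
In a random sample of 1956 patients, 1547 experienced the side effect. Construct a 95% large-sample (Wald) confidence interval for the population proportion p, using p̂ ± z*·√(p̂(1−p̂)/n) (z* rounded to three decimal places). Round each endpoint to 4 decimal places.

(0.7729, 0.8089)

With x = 1547 successes in n = 1956, p̂ = 0.79090.
SE(p̂) = √(0.79090·0.20910/1956) = 0.009195.
The 95% critical value is z* = 1.960.
Margin of error: 1.960 × 0.009195 = 0.01802.
So the interval runs from 0.7729 to 0.8089.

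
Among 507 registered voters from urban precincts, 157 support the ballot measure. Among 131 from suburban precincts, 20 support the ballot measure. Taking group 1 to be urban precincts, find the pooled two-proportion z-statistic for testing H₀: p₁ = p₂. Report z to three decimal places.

z = 3.578

p̂₁ = 157/507 = 0.30966, p̂₂ = 20/131 = 0.15267.
Pooling: p̂ = 177/638 = 0.27743.
SE = √[p̂(1−p̂)(1/n₁+1/n₂)] = √[0.27743·0.72257·(1/507+1/131)] ≈ 0.043882.
z = (p̂₁ − p̂₂)/SE = (0.30966 − 0.15267)/0.043882 = 0.15699/0.043882 = 3.578.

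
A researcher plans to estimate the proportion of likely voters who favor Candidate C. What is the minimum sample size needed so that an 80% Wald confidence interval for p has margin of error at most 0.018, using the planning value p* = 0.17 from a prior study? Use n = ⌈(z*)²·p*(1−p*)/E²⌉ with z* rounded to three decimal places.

n = 716

The 80% critical value is z* = 1.282.
p*(1−p*) = 0.1411.
(z*)²·p*(1−p*)/E² = 1.643524·0.1411/0.000324 = 715.745.
Rounding up, n = 716.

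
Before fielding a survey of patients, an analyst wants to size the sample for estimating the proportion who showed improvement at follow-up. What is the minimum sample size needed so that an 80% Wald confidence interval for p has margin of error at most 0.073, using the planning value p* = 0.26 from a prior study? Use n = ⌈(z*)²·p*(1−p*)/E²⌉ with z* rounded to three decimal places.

The 80% critical value is z* = 1.282.
p*(1−p*) = 0.26·0.74 = 0.1924.
Required n before rounding: 1.643524 × 0.1924 / 0.073² = 59.338.
⌈59.338⌉ = 60.

n = 60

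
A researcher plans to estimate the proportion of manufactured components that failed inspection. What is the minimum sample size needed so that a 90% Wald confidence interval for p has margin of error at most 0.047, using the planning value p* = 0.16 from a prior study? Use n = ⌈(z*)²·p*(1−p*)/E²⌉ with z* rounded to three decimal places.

n = 165

For 90% confidence, z* = 1.645.
p*(1−p*) = 0.1344.
Required n before rounding: 2.706025 × 0.1344 / 0.047² = 164.640.
Rounding up, n = 165.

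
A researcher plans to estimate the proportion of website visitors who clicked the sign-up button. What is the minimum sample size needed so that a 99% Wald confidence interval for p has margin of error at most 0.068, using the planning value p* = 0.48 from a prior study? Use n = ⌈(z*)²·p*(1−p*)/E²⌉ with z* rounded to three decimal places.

z* = 2.576 at the 99% level.
p*(1−p*) = 0.48·0.52 = 0.2496.
Required n before rounding: 6.635776 × 0.2496 / 0.068² = 358.194.
Rounding up, n = 359.

n = 359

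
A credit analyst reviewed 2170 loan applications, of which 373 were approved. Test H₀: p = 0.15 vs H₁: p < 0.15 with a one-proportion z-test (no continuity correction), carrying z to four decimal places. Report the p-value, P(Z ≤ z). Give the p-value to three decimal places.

p-value = 0.998

With x = 373 successes in n = 2170, p̂ = 0.17189.
Null standard error: √(0.15·0.85/2170) = √0.000058756 = 0.007665.
z = (p̂ − p₀)/SE = (373/2170 − 0.15)/0.007665 ≈ 2.8557.
p-value = P(Z ≤ z) with z = 2.8557 → 0.998.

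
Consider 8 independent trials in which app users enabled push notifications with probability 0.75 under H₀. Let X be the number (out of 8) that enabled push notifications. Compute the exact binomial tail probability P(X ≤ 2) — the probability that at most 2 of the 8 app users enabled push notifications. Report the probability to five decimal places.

X ~ Binomial(n=8, p=0.75).
P(X ≤ 2) = C(8,0)·0.75^0·0.25^8 + C(8,1)·0.75^1·0.25^7 + C(8,2)·0.75^2·0.25^6.
= 0.000015 + 0.000366 + 0.003845 = 0.00423.

P = 0.00423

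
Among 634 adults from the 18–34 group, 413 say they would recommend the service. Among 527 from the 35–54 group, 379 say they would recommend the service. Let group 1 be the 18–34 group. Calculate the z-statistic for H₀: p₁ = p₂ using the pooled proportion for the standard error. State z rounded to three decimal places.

p̂₁ = 413/634 = 0.65142, p̂₂ = 379/527 = 0.71917.
Pooled p̂ = (413+379)/(634+527) = 792/1161 = 0.68217.
SE = √[p̂(1−p̂)(1/n₁+1/n₂)] = √[0.68217·0.31783·(1/634+1/527)] ≈ 0.027448.
z = -0.06775/0.027448 = -2.468.

z = -2.468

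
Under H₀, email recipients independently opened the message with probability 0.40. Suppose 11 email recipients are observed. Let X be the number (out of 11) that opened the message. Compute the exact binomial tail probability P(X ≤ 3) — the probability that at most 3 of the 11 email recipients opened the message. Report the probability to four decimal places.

X ~ Binomial(n=11, p=0.40).
P(X ≤ 3) = C(11,0)·0.40^0·0.60^11 + C(11,1)·0.40^1·0.60^10 + C(11,2)·0.40^2·0.60^9 + C(11,3)·0.40^3·0.60^8.
= 0.003628 + 0.026605 + 0.088684 + 0.177367 = 0.2963.

P = 0.2963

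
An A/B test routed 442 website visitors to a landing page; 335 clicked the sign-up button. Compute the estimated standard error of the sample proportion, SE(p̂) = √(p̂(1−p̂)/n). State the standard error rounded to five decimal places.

SE = 0.02037

The sample proportion is 335/442 = 0.75792.
p̂(1−p̂) = 0.183477.
SE = √(0.183477/442) = 0.02037.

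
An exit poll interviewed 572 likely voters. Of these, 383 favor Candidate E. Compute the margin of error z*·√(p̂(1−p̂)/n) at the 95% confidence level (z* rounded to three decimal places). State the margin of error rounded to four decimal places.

ME = 0.0385

With x = 383 successes in n = 572, p̂ = 0.66958.
SE(p̂) = √(0.66958·0.33042/572) = 0.019667.
The 95% critical value is z* = 1.960.
So ME = 0.0385.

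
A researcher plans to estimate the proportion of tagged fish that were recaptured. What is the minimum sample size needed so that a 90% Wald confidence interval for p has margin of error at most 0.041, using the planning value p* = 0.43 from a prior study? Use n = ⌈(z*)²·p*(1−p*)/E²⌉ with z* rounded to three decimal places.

For 90% confidence, z* = 1.645.
p*(1−p*) = 0.2451.
(z*)²·p*(1−p*)/E² = 2.706025·0.2451/0.001681 = 394.555.
⌈394.555⌉ = 395.

n = 395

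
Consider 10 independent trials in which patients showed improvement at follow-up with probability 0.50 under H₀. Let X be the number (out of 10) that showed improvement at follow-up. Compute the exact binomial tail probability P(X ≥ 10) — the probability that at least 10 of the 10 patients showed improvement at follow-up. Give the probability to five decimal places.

P = 0.00098

X ~ Binomial(n=10, p=0.50).
P(X ≥ 10) = C(10,10)·0.50^10·0.50^0.
= 0.000977 = 0.00098.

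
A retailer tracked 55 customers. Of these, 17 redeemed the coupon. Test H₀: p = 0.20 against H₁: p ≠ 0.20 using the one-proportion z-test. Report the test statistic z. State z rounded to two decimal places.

z = 2.02

With x = 17 successes in n = 55, p̂ = 0.30909.
Null standard error: √(0.20·0.80/55) = √0.002909091 = 0.053936.
Test statistic: z = 0.10909/0.053936 = 2.02.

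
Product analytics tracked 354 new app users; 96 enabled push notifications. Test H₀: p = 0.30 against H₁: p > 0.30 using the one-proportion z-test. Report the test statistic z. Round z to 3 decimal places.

Sample proportion p̂ = 96/354 = 0.27119.
SE₀ = √(0.30·0.70/354) = 0.024356.
z = (0.27119 − 0.30)/0.024356 = -0.02881/0.024356 = -1.183.

z = -1.183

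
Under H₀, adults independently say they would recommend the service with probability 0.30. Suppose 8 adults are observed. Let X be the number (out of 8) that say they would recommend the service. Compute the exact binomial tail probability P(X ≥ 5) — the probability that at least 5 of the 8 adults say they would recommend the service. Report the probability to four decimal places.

P = 0.0580

X ~ Binomial(n=8, p=0.30).
P(X ≥ 5) = C(8,5)·0.30^5·0.70^3 + C(8,6)·0.30^6·0.70^2 + C(8,7)·0.30^7·0.70^1 + C(8,8)·0.30^8·0.70^0.
= 0.046675 + 0.010002 + 0.001225 + 0.000066 = 0.0580.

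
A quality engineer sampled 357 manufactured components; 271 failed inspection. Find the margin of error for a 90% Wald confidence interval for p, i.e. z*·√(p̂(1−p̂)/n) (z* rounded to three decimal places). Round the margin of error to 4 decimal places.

ME = 0.0372

Sample proportion p̂ = 271/357 = 0.75910.
SE = √(p̂(1−p̂)/n) = √(0.182865/357) = 0.022632.
The 90% critical value is z* = 1.645.
ME = 1.645·0.022632 = 0.0372.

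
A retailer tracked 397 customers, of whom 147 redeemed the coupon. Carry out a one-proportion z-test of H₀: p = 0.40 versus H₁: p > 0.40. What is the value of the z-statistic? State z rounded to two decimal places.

The sample proportion is 147/397 = 0.37028.
Null standard error: √(0.40·0.60/397) = √0.000604534 = 0.024587.
z = (0.37028 − 0.40)/0.024587 = -0.02972/0.024587 = -1.21.

z = -1.21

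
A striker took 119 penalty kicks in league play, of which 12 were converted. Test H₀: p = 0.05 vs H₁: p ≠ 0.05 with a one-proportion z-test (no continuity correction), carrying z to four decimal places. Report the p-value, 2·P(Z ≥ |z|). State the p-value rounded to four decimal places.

p̂ = 12/119 = 0.10084.
SE₀ = √(0.05·0.95/119) = 0.019979.
Test statistic (full precision, shown to 4 dp): z = (12/119 − 0.05)/SE₀ ≈ 2.5447.
From the standard normal, 2·P(Z ≥ |z|) = 0.0109.

p-value = 0.0109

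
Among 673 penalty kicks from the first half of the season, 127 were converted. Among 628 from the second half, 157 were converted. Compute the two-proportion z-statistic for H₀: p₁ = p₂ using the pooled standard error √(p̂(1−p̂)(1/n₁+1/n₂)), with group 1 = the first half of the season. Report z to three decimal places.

z = -2.674

p̂₁ = 127/673 = 0.18871, p̂₂ = 157/628 = 0.25000.
Pooling: p̂ = 284/1301 = 0.21829.
Pooled SE = √[0.1706415·0.00307824] ≈ 0.022919.
z = (p̂₁ − p̂₂)/SE = (0.18871 − 0.25000)/0.022919 = -0.06129/0.022919 = -2.674.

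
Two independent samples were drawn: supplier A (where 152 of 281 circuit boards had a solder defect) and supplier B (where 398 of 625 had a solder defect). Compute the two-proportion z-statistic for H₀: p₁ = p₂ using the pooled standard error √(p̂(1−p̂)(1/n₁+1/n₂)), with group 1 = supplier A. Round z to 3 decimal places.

p̂₁ = 152/281 = 0.54093, p̂₂ = 398/625 = 0.63680.
Pooled p̂ = (152+398)/(281+625) = 550/906 = 0.60706.
Pooled SE = √[0.2385373·0.00515872] ≈ 0.035079.
z = (p̂₁ − p̂₂)/SE = (0.54093 − 0.63680)/0.035079 = -0.09587/0.035079 = -2.733.

z = -2.733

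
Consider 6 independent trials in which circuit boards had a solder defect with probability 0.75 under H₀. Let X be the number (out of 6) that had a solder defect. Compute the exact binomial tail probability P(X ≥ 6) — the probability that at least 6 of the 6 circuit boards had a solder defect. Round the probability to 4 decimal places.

X is binomial with n = 6 and p = 0.75.
P(X ≥ 6) = C(6,6)·0.75^6·0.25^0.
= 0.177979 = 0.1780.

P = 0.1780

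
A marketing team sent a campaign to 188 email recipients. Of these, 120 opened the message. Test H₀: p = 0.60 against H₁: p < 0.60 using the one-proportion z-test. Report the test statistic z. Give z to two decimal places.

Sample proportion p̂ = 120/188 = 0.63830.
Under H₀, SE = √(p₀(1−p₀)/n) = √(0.60·0.40/188) = √0.001276596 = 0.035729.
z = (0.63830 − 0.60)/0.035729 = 0.03830/0.035729 = 1.07.

z = 1.07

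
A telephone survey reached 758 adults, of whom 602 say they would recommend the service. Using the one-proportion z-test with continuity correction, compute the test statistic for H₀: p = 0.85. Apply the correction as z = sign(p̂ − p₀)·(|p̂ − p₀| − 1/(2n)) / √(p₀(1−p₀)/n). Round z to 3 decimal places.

z = -4.252

The sample proportion is 602/758 = 0.79420. p̂ − p₀ = -0.055805.
Continuity correction 1/(2n) = 1/1516 = 0.000660.
Corrected numerator: |-0.055805| − 0.000660 = 0.055145.
Under H₀, SE = √(p₀(1−p₀)/n) = √(0.85·0.15/758) = √0.000168206 = 0.012969.
z = −0.055145/0.012969 = -4.252.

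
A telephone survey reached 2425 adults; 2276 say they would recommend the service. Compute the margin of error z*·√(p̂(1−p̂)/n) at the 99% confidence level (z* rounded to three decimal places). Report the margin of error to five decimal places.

With x = 2276 successes in n = 2425, p̂ = 0.93856.
SE(p̂) = √(0.93856·0.06144/2425) = 0.004877.
The 99% critical value is z* = 2.576.
Margin of error = z*·SE = 2.576 × 0.004877 = 0.01256.

ME = 0.01256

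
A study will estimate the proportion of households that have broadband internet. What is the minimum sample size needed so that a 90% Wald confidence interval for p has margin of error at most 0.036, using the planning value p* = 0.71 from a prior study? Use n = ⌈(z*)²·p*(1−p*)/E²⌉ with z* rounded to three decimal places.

For 90% confidence, z* = 1.645.
p*(1−p*) = 0.2059.
(z*)²·p*(1−p*)/E² = 2.706025·0.2059/0.001296 = 429.916.
⌈429.916⌉ = 430.

n = 430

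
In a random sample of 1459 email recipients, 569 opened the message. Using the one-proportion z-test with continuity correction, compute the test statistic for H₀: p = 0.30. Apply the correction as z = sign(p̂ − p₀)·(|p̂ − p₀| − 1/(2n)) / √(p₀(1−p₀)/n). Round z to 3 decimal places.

z = 7.473

The sample proportion is 569/1459 = 0.38999. p̂ − p₀ = 0.089993.
1/(2n) = 0.000343.
Corrected numerator: |0.089993| − 0.000343 = 0.089650.
SE₀ = √(0.30·0.70/1459) = 0.011997.
z = +0.089650/0.011997 = 7.473.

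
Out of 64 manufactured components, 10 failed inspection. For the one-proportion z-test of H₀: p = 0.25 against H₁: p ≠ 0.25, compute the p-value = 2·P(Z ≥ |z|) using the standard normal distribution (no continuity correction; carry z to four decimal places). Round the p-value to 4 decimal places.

With x = 10 successes in n = 64, p̂ = 0.15625.
SE₀ = √(0.25·0.75/64) = 0.054127.
z = (p̂ − p₀)/SE = (10/64 − 0.25)/0.054127 ≈ -1.7321.
From the standard normal, 2·P(Z ≥ |z|) = 0.0833.

p-value = 0.0833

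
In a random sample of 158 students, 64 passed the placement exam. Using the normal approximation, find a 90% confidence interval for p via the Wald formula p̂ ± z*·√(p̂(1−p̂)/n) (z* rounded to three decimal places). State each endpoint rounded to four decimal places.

With x = 64 successes in n = 158, p̂ = 0.40506.
SE = √(p̂(1−p̂)/n) = √(0.240987/158) = 0.039054.
The 90% critical value is z* = 1.645.
Margin = 1.645·0.039054 = 0.06424.
So the interval runs from 0.3408 to 0.4693.

(0.3408, 0.4693)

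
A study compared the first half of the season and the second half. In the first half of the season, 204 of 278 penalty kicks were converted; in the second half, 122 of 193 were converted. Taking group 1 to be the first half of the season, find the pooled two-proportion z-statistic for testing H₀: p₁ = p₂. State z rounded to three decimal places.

p̂₁ = 204/278 = 0.73381, p̂₂ = 122/193 = 0.63212.
Pooling: p̂ = 326/471 = 0.69214.
Pooled SE = √[0.2130805·0.00877847] ≈ 0.043250.
z = (p̂₁ − p̂₂)/SE = (0.73381 − 0.63212)/0.043250 = 0.10169/0.043250 = 2.351.

z = 2.351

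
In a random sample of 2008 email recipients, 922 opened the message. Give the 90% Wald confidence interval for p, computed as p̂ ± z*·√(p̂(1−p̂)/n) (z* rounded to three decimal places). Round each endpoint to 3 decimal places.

(0.441, 0.477)

Sample proportion p̂ = 922/2008 = 0.45916.
Standard error of p̂: √(0.248332/2008) = √0.000123671 = 0.011121.
For 90% confidence, z* = 1.645.
Margin = 1.645·0.011121 = 0.01829.
So the interval runs from 0.441 to 0.477.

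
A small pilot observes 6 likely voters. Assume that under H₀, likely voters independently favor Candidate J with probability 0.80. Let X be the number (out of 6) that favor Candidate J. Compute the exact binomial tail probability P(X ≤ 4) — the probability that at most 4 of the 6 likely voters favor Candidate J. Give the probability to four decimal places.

P = 0.3446

X ~ Binomial(n=6, p=0.80).
P(X ≤ 4) = Σ_{j=0}^{4} C(6,j)·0.80^j·0.20^{6−j}.
= 0.000064 + 0.001536 + 0.015360 + 0.081920 + 0.245760 = 0.3446.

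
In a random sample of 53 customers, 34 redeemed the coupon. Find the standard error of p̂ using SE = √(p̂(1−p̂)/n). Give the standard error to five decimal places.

SE = 0.06587

Sample proportion p̂ = 34/53 = 0.64151.
p̂(1−p̂) = 0.229975.
SE = √(0.229975/53) = 0.06587.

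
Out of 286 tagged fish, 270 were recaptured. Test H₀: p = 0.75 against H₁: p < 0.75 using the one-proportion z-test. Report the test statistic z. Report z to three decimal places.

z = 7.579

The sample proportion is 270/286 = 0.94406.
SE₀ = √(0.75·0.25/286) = 0.025605.
z = (p̂ − p₀)/SE = (0.94406 − 0.75)/0.025605 = 7.579.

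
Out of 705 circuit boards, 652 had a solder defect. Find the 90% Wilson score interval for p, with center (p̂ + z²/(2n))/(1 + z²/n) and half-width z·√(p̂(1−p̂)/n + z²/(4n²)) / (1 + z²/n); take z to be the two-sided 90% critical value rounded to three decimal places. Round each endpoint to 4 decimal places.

p̂ = 652/705 = 0.92482; z = 1.645, so z² = 2.706025.
1 + z²/n = 1.003838.
Adjusted center: (0.92482 + z²/(2n))/1.003838 = 0.92320.
Radicand: p̂(1−p̂)/n + z²/(4n²) = 0.000098618 + 0.000001361 = 0.000099979.
Half-width = 1.645·√0.000099979/1.003838 = 0.01639.
CI: 0.92320 ± 0.01639 = (0.9068, 0.9396).

(0.9068, 0.9396)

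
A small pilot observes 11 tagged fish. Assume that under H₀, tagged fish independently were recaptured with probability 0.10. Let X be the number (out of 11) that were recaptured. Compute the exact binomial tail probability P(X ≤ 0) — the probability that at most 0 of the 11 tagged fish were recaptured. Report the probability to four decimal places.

P = 0.3138

X ~ Binomial(n=11, p=0.10).
P(X ≤ 0) = C(11,0)·0.10^0·0.90^11.
= 0.313811 = 0.3138.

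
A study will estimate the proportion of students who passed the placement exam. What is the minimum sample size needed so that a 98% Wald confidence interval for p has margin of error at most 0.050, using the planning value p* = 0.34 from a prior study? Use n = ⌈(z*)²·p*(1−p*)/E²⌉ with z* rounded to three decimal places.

n = 486

z* = 2.326 at the 98% level.
p*(1−p*) = 0.34·0.66 = 0.2244.
Required n before rounding: 5.410276 × 0.2244 / 0.050² = 485.626.
⌈485.626⌉ = 486.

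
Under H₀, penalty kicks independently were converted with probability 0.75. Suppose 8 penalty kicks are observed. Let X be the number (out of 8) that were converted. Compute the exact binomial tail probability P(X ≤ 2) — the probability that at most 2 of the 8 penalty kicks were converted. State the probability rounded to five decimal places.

X is binomial with n = 8 and p = 0.75.
P(X ≤ 2) = C(8,0)·0.75^0·0.25^8 + C(8,1)·0.75^1·0.25^7 + C(8,2)·0.75^2·0.25^6.
= 0.000015 + 0.000366 + 0.003845 = 0.00423.

P = 0.00423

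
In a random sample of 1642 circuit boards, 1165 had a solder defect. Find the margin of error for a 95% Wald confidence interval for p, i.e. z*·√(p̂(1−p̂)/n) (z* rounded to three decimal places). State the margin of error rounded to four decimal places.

The sample proportion is 1165/1642 = 0.70950.
SE = √(p̂(1−p̂)/n) = √(0.206109/1642) = 0.011204.
The 95% critical value is z* = 1.960.
So ME = 0.0220.

ME = 0.0220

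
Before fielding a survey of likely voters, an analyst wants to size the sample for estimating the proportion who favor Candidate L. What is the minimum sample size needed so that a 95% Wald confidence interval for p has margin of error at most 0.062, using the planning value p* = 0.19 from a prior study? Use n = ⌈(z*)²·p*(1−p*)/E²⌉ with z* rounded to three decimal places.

n = 154

For 95% confidence, z* = 1.960.
p*(1−p*) = 0.1539.
(z*)²·p*(1−p*)/E² = 3.841600·0.1539/0.003844 = 153.804.
⌈153.804⌉ = 154.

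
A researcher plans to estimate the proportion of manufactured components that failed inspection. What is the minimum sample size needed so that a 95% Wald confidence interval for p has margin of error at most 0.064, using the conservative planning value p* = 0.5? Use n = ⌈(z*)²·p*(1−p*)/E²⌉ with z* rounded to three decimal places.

n = 235

The 95% critical value is z* = 1.960.
p*(1−p*) = 0.50·0.50 = 0.2500.
(z*)²·p*(1−p*)/E² = 3.841600·0.2500/0.004096 = 234.473.
⌈234.473⌉ = 235.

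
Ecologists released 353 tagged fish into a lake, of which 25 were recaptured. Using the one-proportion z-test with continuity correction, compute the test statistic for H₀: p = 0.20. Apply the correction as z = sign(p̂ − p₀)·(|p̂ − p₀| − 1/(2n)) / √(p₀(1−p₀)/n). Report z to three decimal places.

The sample proportion is 25/353 = 0.07082. p̂ − p₀ = -0.129178.
Continuity correction 1/(2n) = 1/706 = 0.001416.
Corrected numerator: |-0.129178| − 0.001416 = 0.127762.
Under H₀, SE = √(p₀(1−p₀)/n) = √(0.20·0.80/353) = √0.000453258 = 0.021290.
z = (−)0.127762/0.021290 = -6.001.

z = -6.001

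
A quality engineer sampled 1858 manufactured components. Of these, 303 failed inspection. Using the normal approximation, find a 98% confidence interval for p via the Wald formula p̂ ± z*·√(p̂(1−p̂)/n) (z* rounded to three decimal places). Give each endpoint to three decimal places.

p̂ = 303/1858 = 0.16308.
SE = √(p̂(1−p̂)/n) = √(0.136484/1858) = 0.008571.
The 98% critical value is z* = 2.326.
Margin = 2.326·0.008571 = 0.01994.
CI: 0.16308 ± 0.01994 = (0.143, 0.183).

(0.143, 0.183)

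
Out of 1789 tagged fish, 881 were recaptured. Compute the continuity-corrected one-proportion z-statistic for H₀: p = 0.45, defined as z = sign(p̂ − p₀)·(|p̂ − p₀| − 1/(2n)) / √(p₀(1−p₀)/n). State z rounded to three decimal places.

z = 3.586

Sample proportion p̂ = 881/1789 = 0.49245. p̂ − p₀ = 0.042454.
1/(2n) = 0.000279.
Corrected numerator: |0.042454| − 0.000279 = 0.042175.
Null standard error: √(0.45·0.55/1789) = √0.000138345 = 0.011762.
z = (+)0.042175/0.011762 = 3.586.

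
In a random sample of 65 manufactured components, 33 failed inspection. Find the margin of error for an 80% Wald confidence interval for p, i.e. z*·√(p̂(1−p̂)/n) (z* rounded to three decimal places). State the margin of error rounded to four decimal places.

ME = 0.0795

The sample proportion is 33/65 = 0.50769.
SE(p̂) = √(0.50769·0.49231/65) = 0.062010.
z* = 1.282 at the 80% level.
ME = 1.282·0.062010 = 0.0795.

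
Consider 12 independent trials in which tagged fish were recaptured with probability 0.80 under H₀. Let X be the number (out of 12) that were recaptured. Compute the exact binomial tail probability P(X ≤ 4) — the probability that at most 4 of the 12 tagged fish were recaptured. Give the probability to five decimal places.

P = 0.00058

X is binomial with n = 12 and p = 0.80.
P(X ≤ 4) = Σ_{j=0}^{4} C(12,j)·0.80^j·0.20^{12−j}.
= 0.000000 + 0.000000 + 0.000004 + 0.000058 + 0.000519 = 0.00058.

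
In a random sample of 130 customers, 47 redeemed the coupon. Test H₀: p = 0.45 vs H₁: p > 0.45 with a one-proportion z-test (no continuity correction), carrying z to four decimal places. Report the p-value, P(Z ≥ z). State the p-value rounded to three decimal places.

p̂ = 47/130 = 0.36154.
Under H₀, SE = √(p₀(1−p₀)/n) = √(0.45·0.55/130) = √0.001903846 = 0.043633.
Test statistic (full precision, shown to 4 dp): z = (47/130 − 0.45)/SE₀ ≈ -2.0274.
p-value = P(Z ≥ z) with z = -2.0274 → 0.979.

p-value = 0.979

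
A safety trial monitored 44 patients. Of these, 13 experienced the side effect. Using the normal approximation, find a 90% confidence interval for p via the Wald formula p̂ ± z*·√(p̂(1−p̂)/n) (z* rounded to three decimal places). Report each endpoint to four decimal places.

(0.1823, 0.4086)

Sample proportion p̂ = 13/44 = 0.29545.
Standard error of p̂: √(0.208161/44) = √0.004730935 = 0.068782.
z* = 1.645 at the 90% level.
Margin = 1.645·0.068782 = 0.11315.
CI: 0.29545 ± 0.11315 = (0.1823, 0.4086).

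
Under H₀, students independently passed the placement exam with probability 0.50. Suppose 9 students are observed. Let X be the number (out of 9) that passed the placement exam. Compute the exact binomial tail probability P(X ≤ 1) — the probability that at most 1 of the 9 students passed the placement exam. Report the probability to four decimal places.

X ~ Binomial(n=9, p=0.50).
P(X ≤ 1) = C(9,0)·0.50^0·0.50^9 + C(9,1)·0.50^1·0.50^8.
= 0.001953 + 0.017578 = 0.0195.

P = 0.0195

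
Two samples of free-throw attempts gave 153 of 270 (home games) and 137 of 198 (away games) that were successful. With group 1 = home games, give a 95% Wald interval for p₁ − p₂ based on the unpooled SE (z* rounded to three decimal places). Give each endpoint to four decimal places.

p̂₁ = 0.56667, p̂₂ = 0.69192, so the observed difference is -0.12525.
SE = √(0.000909465 + 0.001076601) = √0.001986066 = 0.044565.
The 95% critical value is z* = 1.960. Margin = 1.960·0.044565 = 0.08735.
CI: -0.12525 ± 0.08735 = (-0.2126, -0.0379).

(-0.2126, -0.0379)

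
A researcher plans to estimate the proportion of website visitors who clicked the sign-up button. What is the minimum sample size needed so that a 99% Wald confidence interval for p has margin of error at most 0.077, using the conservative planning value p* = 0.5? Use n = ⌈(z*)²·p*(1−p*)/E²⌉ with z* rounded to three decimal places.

n = 280

The 99% critical value is z* = 2.576.
p*(1−p*) = 0.50·0.50 = 0.2500.
Required n before rounding: 6.635776 × 0.2500 / 0.077² = 279.802.
Rounding up, n = 280.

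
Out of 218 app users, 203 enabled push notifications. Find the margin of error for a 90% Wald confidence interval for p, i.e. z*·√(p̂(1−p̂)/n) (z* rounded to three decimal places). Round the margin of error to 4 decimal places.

ME = 0.0282

Sample proportion p̂ = 203/218 = 0.93119.
SE(p̂) = √(0.93119·0.06881/218) = 0.017144.
The 90% critical value is z* = 1.645.
ME = 1.645·0.017144 = 0.0282.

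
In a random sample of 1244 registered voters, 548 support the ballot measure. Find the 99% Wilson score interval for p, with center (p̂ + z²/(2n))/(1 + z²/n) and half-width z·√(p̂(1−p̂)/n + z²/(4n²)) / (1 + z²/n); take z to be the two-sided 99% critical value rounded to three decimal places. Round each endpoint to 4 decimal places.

p̂ = 548/1244 = 0.44051; z = 2.576, so z² = 6.635776.
Denominator 1 + z²/n = 1 + 6.635776/1244 = 1.005334.
Center = (0.44051 + 0.002667)/1.005334 = 0.44083.
Radicand: p̂(1−p̂)/n + z²/(4n²) = 0.000198120 + 0.000001072 = 0.000199192.
Half-width = 2.576·√0.000199192/1.005334 = 0.03616.
Interval: 0.44083 ± 0.03616 → (0.4047, 0.4770).

(0.4047, 0.4770)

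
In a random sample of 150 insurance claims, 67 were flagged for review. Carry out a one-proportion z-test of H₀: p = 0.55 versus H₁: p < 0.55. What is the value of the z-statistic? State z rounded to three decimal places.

p̂ = 67/150 = 0.44667.
SE₀ = √(0.55·0.45/150) = 0.040620.
Test statistic: z = -0.10333/0.040620 = -2.544.

z = -2.544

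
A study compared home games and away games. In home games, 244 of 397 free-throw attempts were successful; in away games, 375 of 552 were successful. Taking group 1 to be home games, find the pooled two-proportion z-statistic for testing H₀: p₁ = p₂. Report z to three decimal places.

p̂₁ = 244/397 = 0.61461, p̂₂ = 375/552 = 0.67935.
Pooling: p̂ = 619/949 = 0.65227.
SE = √[p̂(1−p̂)(1/n₁+1/n₂)] = √[0.65227·0.34773·(1/397+1/552)] ≈ 0.031340.
z = (p̂₁ − p̂₂)/SE = (0.61461 − 0.67935)/0.031340 = -0.06474/0.031340 = -2.066.

z = -2.066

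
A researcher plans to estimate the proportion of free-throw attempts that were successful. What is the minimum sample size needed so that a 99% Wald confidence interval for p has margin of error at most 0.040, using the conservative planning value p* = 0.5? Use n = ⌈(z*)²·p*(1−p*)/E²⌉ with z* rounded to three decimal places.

n = 1037

The 99% critical value is z* = 2.576.
p*(1−p*) = 0.2500.
Required n before rounding: 6.635776 × 0.2500 / 0.040² = 1036.840.
Rounding up, n = 1037.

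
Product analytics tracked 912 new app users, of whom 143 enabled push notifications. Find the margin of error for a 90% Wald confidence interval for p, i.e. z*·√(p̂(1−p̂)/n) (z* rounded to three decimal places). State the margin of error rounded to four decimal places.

The sample proportion is 143/912 = 0.15680.
Standard error of p̂: √(0.132213/912) = √0.000144970 = 0.012040.
The 90% critical value is z* = 1.645.
So ME = 0.0198.

ME = 0.0198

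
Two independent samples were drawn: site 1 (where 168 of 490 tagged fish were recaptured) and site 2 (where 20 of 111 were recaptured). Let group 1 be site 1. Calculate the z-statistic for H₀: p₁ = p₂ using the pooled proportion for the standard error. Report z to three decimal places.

p̂₁ = 168/490 = 0.34286, p̂₂ = 20/111 = 0.18018.
Pooled p̂ = (168+20)/(490+111) = 188/601 = 0.31281.
SE = √[p̂(1−p̂)(1/n₁+1/n₂)] = √[0.31281·0.68719·(1/490+1/111)] ≈ 0.048737.
z = 0.16268/0.048737 = 3.338.

z = 3.338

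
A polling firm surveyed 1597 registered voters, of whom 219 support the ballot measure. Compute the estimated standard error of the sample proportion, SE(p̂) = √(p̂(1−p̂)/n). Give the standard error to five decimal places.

SE = 0.00861

Sample proportion p̂ = 219/1597 = 0.13713.
p̂(1−p̂) = 0.118325.
SE = √(0.118325/1597) = 0.00861.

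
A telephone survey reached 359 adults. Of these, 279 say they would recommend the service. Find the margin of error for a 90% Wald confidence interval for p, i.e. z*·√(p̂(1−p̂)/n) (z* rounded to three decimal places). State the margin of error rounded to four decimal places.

Sample proportion p̂ = 279/359 = 0.77716.
SE = √(p̂(1−p̂)/n) = √(0.173183/359) = 0.021964.
The 90% critical value is z* = 1.645.
Margin of error = z*·SE = 1.645 × 0.021964 = 0.0361.

ME = 0.0361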